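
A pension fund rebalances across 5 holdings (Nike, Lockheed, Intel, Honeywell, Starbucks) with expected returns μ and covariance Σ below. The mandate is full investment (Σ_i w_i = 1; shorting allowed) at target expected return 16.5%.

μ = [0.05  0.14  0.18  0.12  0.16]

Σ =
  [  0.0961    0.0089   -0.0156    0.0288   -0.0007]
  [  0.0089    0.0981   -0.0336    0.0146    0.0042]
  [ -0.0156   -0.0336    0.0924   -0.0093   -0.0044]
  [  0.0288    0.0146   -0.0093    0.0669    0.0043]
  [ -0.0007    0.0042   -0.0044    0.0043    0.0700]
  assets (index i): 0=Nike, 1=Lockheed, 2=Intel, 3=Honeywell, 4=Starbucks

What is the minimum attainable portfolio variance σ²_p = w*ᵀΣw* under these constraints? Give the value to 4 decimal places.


0.0213

p=Σ⁻¹μ = [0.4041  2.1212  3.0398  1.4338  2.2655]
q=Σ⁻¹𝟙 = [9.4482  13.8399  19.0912  9.6037  14.1599]
a=μᵀp=1.398879  b=𝟙ᵀp=9.264442  c=𝟙ᵀq=66.142919  D=ac−b²=6.696043
λ₁=(c·0.165−b)/D = (66.142919·0.165−9.264442)/6.696043 = 0.246286
λ₂=(a−b·0.165)/D = (1.398879−9.264442·0.165)/6.696043 = -0.019378
w* = 0.246286·p + -0.019378·q:
  w_0 = 0.246286·0.4041 + -0.019378·9.4482 = -0.0836  (Nike)
  w_1 = 0.246286·2.1212 + -0.019378·13.8399 = 0.2542  (Lockheed)
  w_2 = 0.246286·3.0398 + -0.019378·19.0912 = 0.3787  (Intel)
  w_3 = 0.246286·1.4338 + -0.019378·9.6037 = 0.1670  (Honeywell)
  w_4 = 0.246286·2.2655 + -0.019378·14.1599 = 0.2836  (Starbucks)
Σw_i=1.0000  μᵀw=0.1650
σ²=wᵀΣw=λ₁·μ_p+λ₂ = 0.246286·0.165 + -0.019378 = 0.021259 ≈ 0.0213


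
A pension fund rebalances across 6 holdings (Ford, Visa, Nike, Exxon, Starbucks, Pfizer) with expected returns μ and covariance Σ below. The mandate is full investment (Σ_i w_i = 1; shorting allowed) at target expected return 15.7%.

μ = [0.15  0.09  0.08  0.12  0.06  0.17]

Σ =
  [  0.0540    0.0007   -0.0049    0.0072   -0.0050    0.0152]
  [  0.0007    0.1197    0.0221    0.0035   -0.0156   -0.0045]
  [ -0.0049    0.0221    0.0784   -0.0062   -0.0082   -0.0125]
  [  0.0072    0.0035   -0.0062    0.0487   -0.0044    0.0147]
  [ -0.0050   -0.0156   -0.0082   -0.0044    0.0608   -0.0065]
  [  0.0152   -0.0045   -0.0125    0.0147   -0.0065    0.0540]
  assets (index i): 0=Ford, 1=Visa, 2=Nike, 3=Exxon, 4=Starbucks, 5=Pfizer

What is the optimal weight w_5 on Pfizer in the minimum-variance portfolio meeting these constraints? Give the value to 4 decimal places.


p=Σ⁻¹μ = [2.0992  0.7381  1.7319  1.6537  2.0026  2.8106]
q=Σ⁻¹𝟙 = [15.1969  8.3908  18.1419  16.9843  25.4047  17.5741]
a=μᵀp=1.316255  b=𝟙ᵀp=11.036055  c=𝟙ᵀq=101.692724  D=ac−b²=12.059018
λ₁=(c·0.157−b)/D = (101.692724·0.157−11.036055)/12.059018 = 0.408798
λ₂=(a−b·0.157)/D = (1.316255−11.036055·0.157)/12.059018 = -0.034531
w* = 0.408798·p + -0.034531·q:
  w_0 = 0.408798·2.0992 + -0.034531·15.1969 = 0.3334  (Ford)
  w_1 = 0.408798·0.7381 + -0.034531·8.3908 = 0.0120  (Visa)
  w_2 = 0.408798·1.7319 + -0.034531·18.1419 = 0.0815  (Nike)
  w_3 = 0.408798·1.6537 + -0.034531·16.9843 = 0.0896  (Exxon)
  w_4 = 0.408798·2.0026 + -0.034531·25.4047 = -0.0586  (Starbucks)
  w_5 = 0.408798·2.8106 + -0.034531·17.5741 = 0.5421  (Pfizer)
Σw_i=1.0000  μᵀw=0.1570
σ²=wᵀΣw=λ₁·μ_p+λ₂ = 0.408798·0.157 + -0.034531 = 0.029651 ≈ 0.0297

0.5421


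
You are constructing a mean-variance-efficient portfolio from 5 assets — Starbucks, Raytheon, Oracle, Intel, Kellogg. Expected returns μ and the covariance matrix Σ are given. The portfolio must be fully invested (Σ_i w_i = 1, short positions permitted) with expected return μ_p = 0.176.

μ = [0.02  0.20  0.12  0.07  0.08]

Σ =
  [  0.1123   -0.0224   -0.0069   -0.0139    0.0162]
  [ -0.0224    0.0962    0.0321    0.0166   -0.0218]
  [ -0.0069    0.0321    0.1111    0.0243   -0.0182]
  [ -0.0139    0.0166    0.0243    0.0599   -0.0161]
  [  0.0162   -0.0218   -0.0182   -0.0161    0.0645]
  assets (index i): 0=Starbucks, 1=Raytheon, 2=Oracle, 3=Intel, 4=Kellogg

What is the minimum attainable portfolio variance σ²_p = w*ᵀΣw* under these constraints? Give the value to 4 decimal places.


x=Σ⁻¹μ = [0.4711  2.3450  0.5923  1.0154  2.3352]
y=Σ⁻¹𝟙 = [10.8764  13.0594  5.4601  19.7421  23.6546]
a=μᵀx=0.807389  b=𝟙ᵀx=6.758930  c=𝟙ᵀy=72.792559  D=ac−b²=13.088753
λ₁=(c·0.176−b)/D = (72.792559·0.176−6.758930)/13.088753 = 0.462425
λ₂=(a−b·0.176)/D = (0.807389−6.758930·0.176)/13.088753 = -0.029199
w* = 0.462425·x + -0.029199·y:
  w_0 = 0.462425·0.4711 + -0.029199·10.8764 = -0.0998  (Starbucks)
  w_1 = 0.462425·2.3450 + -0.029199·13.0594 = 0.7031  (Raytheon)
  w_2 = 0.462425·0.5923 + -0.029199·5.4601 = 0.1144  (Oracle)
  w_3 = 0.462425·1.0154 + -0.029199·19.7421 = -0.1069  (Intel)
  w_4 = 0.462425·2.3352 + -0.029199·23.6546 = 0.3891  (Kellogg)
Σw_i=1.0000  μᵀw=0.1760
σ²=wᵀΣw=λ₁·μ_p+λ₂ = 0.462425·0.176 + -0.029199 = 0.052187 ≈ 0.0522

0.0522


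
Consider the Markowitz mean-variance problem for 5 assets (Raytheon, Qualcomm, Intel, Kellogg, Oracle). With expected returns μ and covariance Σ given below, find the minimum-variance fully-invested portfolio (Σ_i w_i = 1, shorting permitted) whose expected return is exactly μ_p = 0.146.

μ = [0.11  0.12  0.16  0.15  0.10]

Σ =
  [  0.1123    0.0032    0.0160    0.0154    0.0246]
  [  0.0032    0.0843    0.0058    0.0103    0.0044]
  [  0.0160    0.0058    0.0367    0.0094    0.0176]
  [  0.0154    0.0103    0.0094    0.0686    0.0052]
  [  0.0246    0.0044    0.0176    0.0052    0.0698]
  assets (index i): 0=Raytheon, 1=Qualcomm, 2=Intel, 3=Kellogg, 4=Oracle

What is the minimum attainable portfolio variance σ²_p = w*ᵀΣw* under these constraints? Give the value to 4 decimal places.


0.0221

g=Σ⁻¹μ = [0.1699  0.9719  3.6125  1.4855  0.2900]
h=Σ⁻¹𝟙 = [3.1152  8.9331  18.5687  9.4404  7.2802]
a=μᵀg=0.965134  b=𝟙ᵀg=6.529730  c=𝟙ᵀh=47.337713  D=ac−b²=3.049850
λ₁=(c·0.146−b)/D = (47.337713·0.146−6.529730)/3.049850 = 0.125113
λ₂=(a−b·0.146)/D = (0.965134−6.529730·0.146)/3.049850 = 0.003867
w* = 0.125113·g + 0.003867·h:
  w_0 = 0.125113·0.1699 + 0.003867·3.1152 = 0.0333  (Raytheon)
  w_1 = 0.125113·0.9719 + 0.003867·8.9331 = 0.1561  (Qualcomm)
  w_2 = 0.125113·3.6125 + 0.003867·18.5687 = 0.5238  (Intel)
  w_3 = 0.125113·1.4855 + 0.003867·9.4404 = 0.2224  (Kellogg)
  w_4 = 0.125113·0.2900 + 0.003867·7.2802 = 0.0644  (Oracle)
Σw_i=1.0000  μᵀw=0.1460
σ²=wᵀΣw=λ₁·μ_p+λ₂ = 0.125113·0.146 + 0.003867 = 0.022133 ≈ 0.0221


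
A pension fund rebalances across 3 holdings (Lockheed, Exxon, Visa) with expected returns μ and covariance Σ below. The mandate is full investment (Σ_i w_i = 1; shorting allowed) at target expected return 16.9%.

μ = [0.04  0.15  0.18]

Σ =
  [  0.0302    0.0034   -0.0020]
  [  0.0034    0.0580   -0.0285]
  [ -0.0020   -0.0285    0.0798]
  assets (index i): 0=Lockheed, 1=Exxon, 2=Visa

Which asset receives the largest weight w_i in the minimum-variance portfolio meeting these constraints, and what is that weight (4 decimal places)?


Exxon (0.5536)

p=Σ⁻¹μ = [1.0826  4.4202  3.8614]
q=Σ⁻¹𝟙 = [31.6291  26.6031  22.8251]
a=μᵀp=1.401379  b=𝟙ᵀp=9.364147  c=𝟙ᵀq=81.057318  D=ac−b²=25.904771
λ₁=(c·0.169−b)/D = (81.057318·0.169−9.364147)/25.904771 = 0.167326
λ₂=(a−b·0.169)/D = (1.401379−9.364147·0.169)/25.904771 = -0.006993
w* = 0.167326·p + -0.006993·q:
  w_0 = 0.167326·1.0826 + -0.006993·31.6291 = -0.0400  (Lockheed)
  w_1 = 0.167326·4.4202 + -0.006993·26.6031 = 0.5536  (Exxon)
  w_2 = 0.167326·3.8614 + -0.006993·22.8251 = 0.4865  (Visa)
Σw_i=1.0000  μᵀw=0.1690
σ²=wᵀΣw=λ₁·μ_p+λ₂ = 0.167326·0.169 + -0.006993 = 0.021285 ≈ 0.0213


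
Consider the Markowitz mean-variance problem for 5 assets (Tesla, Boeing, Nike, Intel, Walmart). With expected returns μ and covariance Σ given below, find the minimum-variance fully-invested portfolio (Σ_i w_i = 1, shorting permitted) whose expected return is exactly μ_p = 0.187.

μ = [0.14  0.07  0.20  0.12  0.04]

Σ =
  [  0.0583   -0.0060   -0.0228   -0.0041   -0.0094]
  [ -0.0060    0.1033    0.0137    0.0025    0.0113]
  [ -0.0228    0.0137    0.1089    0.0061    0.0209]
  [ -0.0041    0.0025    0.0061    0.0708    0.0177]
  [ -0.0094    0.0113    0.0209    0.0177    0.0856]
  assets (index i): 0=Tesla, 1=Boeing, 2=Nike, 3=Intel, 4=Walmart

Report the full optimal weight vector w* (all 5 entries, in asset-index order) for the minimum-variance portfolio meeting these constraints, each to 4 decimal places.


0.5115  -0.0202  0.4814  0.2429  -0.2156

g=Σ⁻¹μ = [3.5036  0.5346  2.4392  1.7107  -0.1678]
h=Σ⁻¹𝟙 = [24.4903  8.4669  11.0169  12.2886  8.0230]
a=μᵀg=1.214336  b=𝟙ᵀg=8.020263  c=𝟙ᵀh=64.285753  D=ac−b²=13.739910
λ₁=(c·0.187−b)/D = (64.285753·0.187−8.020263)/13.739910 = 0.291208
λ₂=(a−b·0.187)/D = (1.214336−8.020263·0.187)/13.739910 = -0.020775
w* = 0.291208·g + -0.020775·h:
  w_0 = 0.291208·3.5036 + -0.020775·24.4903 = 0.5115  (Tesla)
  w_1 = 0.291208·0.5346 + -0.020775·8.4669 = -0.0202  (Boeing)
  w_2 = 0.291208·2.4392 + -0.020775·11.0169 = 0.4814  (Nike)
  w_3 = 0.291208·1.7107 + -0.020775·12.2886 = 0.2429  (Intel)
  w_4 = 0.291208·-0.1678 + -0.020775·8.0230 = -0.2156  (Walmart)
Σw_i=1.0000  μᵀw=0.1870
σ²=wᵀΣw=λ₁·μ_p+λ₂ = 0.291208·0.187 + -0.020775 = 0.033680 ≈ 0.0337


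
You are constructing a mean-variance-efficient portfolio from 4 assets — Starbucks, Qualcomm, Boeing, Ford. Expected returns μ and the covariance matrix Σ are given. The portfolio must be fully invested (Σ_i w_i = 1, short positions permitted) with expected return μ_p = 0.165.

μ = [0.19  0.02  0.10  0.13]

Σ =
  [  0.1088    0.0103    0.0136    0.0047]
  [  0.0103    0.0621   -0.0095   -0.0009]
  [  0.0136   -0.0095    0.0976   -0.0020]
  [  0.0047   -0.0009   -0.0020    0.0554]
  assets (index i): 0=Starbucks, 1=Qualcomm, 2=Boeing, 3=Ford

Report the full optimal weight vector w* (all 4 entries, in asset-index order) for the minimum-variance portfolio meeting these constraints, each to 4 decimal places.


0.4372  -0.1223  0.1561  0.5290

u=Σ⁻¹μ = [1.5161  0.2383  0.8827  2.2537]
v=Σ⁻¹𝟙 = [5.3226  17.2536  11.5586  18.2966]
a=μᵀu=0.674070  b=𝟙ᵀu=4.890772  c=𝟙ᵀv=52.431335  D=ac−b²=11.422730
λ₁=(c·0.165−b)/D = (52.431335·0.165−4.890772)/11.422730 = 0.329203
λ₂=(a−b·0.165)/D = (0.674070−4.890772·0.165)/11.422730 = -0.011635
w* = 0.329203·u + -0.011635·v:
  w_0 = 0.329203·1.5161 + -0.011635·5.3226 = 0.4372  (Starbucks)
  w_1 = 0.329203·0.2383 + -0.011635·17.2536 = -0.1223  (Qualcomm)
  w_2 = 0.329203·0.8827 + -0.011635·11.5586 = 0.1561  (Boeing)
  w_3 = 0.329203·2.2537 + -0.011635·18.2966 = 0.5290  (Ford)
Σw_i=1.0000  μᵀw=0.1650
σ²=wᵀΣw=λ₁·μ_p+λ₂ = 0.329203·0.165 + -0.011635 = 0.042683 ≈ 0.0427


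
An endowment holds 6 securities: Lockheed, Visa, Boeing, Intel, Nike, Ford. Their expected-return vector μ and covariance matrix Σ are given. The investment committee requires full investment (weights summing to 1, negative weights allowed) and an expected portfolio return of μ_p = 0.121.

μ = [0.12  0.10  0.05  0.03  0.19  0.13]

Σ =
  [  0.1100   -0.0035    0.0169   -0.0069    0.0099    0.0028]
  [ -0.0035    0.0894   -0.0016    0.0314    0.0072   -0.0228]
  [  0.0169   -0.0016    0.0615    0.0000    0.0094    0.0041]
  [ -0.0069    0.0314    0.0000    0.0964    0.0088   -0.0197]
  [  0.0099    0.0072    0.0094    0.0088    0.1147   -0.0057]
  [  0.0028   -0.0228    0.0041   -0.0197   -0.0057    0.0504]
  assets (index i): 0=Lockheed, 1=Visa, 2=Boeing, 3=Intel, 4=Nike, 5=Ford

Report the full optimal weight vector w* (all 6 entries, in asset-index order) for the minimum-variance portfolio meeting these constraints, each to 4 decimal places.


g=Σ⁻¹μ = [0.9170  1.8300  0.1179  0.3860  1.6060  3.6792]
h=Σ⁻¹𝟙 = [7.1177  14.8084  11.6074  11.6753  6.8451  30.5383]
a=μᵀg=1.093958  b=𝟙ᵀg=8.536139  c=𝟙ᵀh=82.592159  D=ac−b²=17.486696
λ₁=(c·0.121−b)/D = (82.592159·0.121−8.536139)/17.486696 = 0.083350
λ₂=(a−b·0.121)/D = (1.093958−8.536139·0.121)/17.486696 = 0.003493
w* = 0.083350·g + 0.003493·h:
  w_0 = 0.083350·0.9170 + 0.003493·7.1177 = 0.1013  (Lockheed)
  w_1 = 0.083350·1.8300 + 0.003493·14.8084 = 0.2043  (Visa)
  w_2 = 0.083350·0.1179 + 0.003493·11.6074 = 0.0504  (Boeing)
  w_3 = 0.083350·0.3860 + 0.003493·11.6753 = 0.0730  (Intel)
  w_4 = 0.083350·1.6060 + 0.003493·6.8451 = 0.1578  (Nike)
  w_5 = 0.083350·3.6792 + 0.003493·30.5383 = 0.4133  (Ford)
Σw_i=1.0000  μᵀw=0.1210
σ²=wᵀΣw=λ₁·μ_p+λ₂ = 0.083350·0.121 + 0.003493 = 0.013579 ≈ 0.0136

0.1013  0.2043  0.0504  0.0730  0.1578  0.4133


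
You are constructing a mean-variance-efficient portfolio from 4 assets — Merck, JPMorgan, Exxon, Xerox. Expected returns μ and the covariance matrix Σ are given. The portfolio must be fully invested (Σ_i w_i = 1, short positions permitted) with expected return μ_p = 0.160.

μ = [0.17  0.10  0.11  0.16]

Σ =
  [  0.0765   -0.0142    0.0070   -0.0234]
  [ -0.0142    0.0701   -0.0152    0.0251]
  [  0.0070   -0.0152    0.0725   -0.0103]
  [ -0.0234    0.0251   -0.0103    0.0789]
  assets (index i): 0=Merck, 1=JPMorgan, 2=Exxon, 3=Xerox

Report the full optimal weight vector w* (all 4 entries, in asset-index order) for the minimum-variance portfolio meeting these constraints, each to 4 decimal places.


g=Σ⁻¹μ = [3.1634  1.5023  1.9158  2.7383]
h=Σ⁻¹𝟙 = [19.2399  16.4443  17.5772  15.4437]
a=μᵀg=1.336856  b=𝟙ᵀg=9.319682  c=𝟙ᵀh=68.704975  D=ac−b²=4.992211
λ₁=(c·0.160−b)/D = (68.704975·0.160−9.319682)/4.992211 = 0.335145
λ₂=(a−b·0.160)/D = (1.336856−9.319682·0.160)/4.992211 = -0.030907
w* = 0.335145·g + -0.030907·h:
  w_0 = 0.335145·3.1634 + -0.030907·19.2399 = 0.4655  (Merck)
  w_1 = 0.335145·1.5023 + -0.030907·16.4443 = -0.0048  (JPMorgan)
  w_2 = 0.335145·1.9158 + -0.030907·17.5772 = 0.0988  (Exxon)
  w_3 = 0.335145·2.7383 + -0.030907·15.4437 = 0.4404  (Xerox)
Σw_i=1.0000  μᵀw=0.1600
σ²=wᵀΣw=λ₁·μ_p+λ₂ = 0.335145·0.160 + -0.030907 = 0.022716 ≈ 0.0227

0.4655  -0.0048  0.0988  0.4404


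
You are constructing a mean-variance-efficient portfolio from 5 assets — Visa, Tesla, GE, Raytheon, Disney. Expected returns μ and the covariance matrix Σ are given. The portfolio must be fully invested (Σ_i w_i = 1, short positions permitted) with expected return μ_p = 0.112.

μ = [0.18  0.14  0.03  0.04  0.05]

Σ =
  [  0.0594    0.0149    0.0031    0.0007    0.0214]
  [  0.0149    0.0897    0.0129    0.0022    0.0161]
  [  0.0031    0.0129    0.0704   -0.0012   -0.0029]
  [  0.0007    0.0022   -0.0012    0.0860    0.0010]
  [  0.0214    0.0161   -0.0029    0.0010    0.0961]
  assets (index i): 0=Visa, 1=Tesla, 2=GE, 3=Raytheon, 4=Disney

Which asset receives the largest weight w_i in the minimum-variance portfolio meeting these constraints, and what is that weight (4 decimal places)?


u=Σ⁻¹μ = [2.8493  1.1186  0.0903  0.4181  -0.3032]
v=Σ⁻¹𝟙 = [12.0444  5.7162  13.1126  11.4847  7.0423]
a=μᵀu=0.673757  b=𝟙ᵀu=4.173131  c=𝟙ᵀv=49.400147  D=ac−b²=15.868680
λ₁=(c·0.112−b)/D = (49.400147·0.112−4.173131)/15.868680 = 0.085684
λ₂=(a−b·0.112)/D = (0.673757−4.173131·0.112)/15.868680 = 0.013005
w* = 0.085684·u + 0.013005·v:
  w_0 = 0.085684·2.8493 + 0.013005·12.0444 = 0.4008  (Visa)
  w_1 = 0.085684·1.1186 + 0.013005·5.7162 = 0.1702  (Tesla)
  w_2 = 0.085684·0.0903 + 0.013005·13.1126 = 0.1783  (GE)
  w_3 = 0.085684·0.4181 + 0.013005·11.4847 = 0.1852  (Raytheon)
  w_4 = 0.085684·-0.3032 + 0.013005·7.0423 = 0.0656  (Disney)
Σw_i=1.0000  μᵀw=0.1120
σ²=wᵀΣw=λ₁·μ_p+λ₂ = 0.085684·0.112 + 0.013005 = 0.022601 ≈ 0.0226

Visa (0.4008)


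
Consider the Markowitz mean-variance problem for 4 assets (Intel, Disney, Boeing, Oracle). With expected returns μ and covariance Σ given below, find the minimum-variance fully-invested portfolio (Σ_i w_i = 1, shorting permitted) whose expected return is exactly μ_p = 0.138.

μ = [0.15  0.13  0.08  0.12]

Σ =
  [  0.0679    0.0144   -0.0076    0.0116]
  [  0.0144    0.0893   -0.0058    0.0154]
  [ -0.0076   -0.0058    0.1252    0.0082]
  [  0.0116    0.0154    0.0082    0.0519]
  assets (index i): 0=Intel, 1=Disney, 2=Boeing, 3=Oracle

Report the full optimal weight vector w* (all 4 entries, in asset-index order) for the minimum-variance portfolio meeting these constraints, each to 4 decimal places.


u=Σ⁻¹μ = [1.8279  0.9451  0.6946  1.5134]
v=Σ⁻¹𝟙 = [11.8036  7.5701  8.1972  13.0883]
a=μᵀu=0.634227  b=𝟙ᵀu=4.981027  c=𝟙ᵀv=40.659212  D=ac−b²=0.976551
λ₁=(c·0.138−b)/D = (40.659212·0.138−4.981027)/0.976551 = 0.645071
λ₂=(a−b·0.138)/D = (0.634227−4.981027·0.138)/0.976551 = -0.054431
w* = 0.645071·u + -0.054431·v:
  w_0 = 0.645071·1.8279 + -0.054431·11.8036 = 0.5366  (Intel)
  w_1 = 0.645071·0.9451 + -0.054431·7.5701 = 0.1976  (Disney)
  w_2 = 0.645071·0.6946 + -0.054431·8.1972 = 0.0019  (Boeing)
  w_3 = 0.645071·1.5134 + -0.054431·13.0883 = 0.2638  (Oracle)
Σw_i=1.0000  μᵀw=0.1380
σ²=wᵀΣw=λ₁·μ_p+λ₂ = 0.645071·0.138 + -0.054431 = 0.034589 ≈ 0.0346

0.5366  0.1976  0.0019  0.2638


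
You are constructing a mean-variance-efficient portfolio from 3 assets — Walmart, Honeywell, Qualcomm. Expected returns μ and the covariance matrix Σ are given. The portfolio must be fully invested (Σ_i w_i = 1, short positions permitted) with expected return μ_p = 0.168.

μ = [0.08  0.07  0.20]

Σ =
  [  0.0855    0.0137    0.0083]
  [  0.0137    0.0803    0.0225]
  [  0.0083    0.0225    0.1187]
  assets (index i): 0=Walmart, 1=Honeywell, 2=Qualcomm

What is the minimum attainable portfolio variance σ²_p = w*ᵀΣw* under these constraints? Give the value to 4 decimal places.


u=Σ⁻¹μ = [0.7338  0.3050  1.5758]
v=Σ⁻¹𝟙 = [9.6501  9.1198  6.0211]
a=μᵀu=0.395215  b=𝟙ᵀu=2.614620  c=𝟙ᵀv=24.791016  D=ac−b²=2.961543
λ₁=(c·0.168−b)/D = (24.791016·0.168−2.614620)/2.961543 = 0.523467
λ₂=(a−b·0.168)/D = (0.395215−2.614620·0.168)/2.961543 = -0.014871
w* = 0.523467·u + -0.014871·v:
  w_0 = 0.523467·0.7338 + -0.014871·9.6501 = 0.2406  (Walmart)
  w_1 = 0.523467·0.3050 + -0.014871·9.1198 = 0.0240  (Honeywell)
  w_2 = 0.523467·1.5758 + -0.014871·6.0211 = 0.7353  (Qualcomm)
Σw_i=1.0000  μᵀw=0.1680
σ²=wᵀΣw=λ₁·μ_p+λ₂ = 0.523467·0.168 + -0.014871 = 0.073071 ≈ 0.0731

0.0731


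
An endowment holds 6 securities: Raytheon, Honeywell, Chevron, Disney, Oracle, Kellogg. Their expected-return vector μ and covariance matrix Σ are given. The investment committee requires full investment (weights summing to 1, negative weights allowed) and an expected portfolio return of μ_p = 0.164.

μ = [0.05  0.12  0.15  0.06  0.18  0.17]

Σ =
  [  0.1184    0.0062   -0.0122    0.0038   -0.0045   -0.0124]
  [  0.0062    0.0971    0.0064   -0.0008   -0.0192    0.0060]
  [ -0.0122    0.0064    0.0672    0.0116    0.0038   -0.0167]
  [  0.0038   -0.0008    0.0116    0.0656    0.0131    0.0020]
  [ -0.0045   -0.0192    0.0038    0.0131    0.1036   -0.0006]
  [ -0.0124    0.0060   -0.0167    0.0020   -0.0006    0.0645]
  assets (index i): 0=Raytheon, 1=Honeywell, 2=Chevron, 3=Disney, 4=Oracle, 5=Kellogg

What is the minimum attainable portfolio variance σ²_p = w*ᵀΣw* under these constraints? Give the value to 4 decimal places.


x=Σ⁻¹μ = [1.1439  1.1118  3.1503  -0.1885  1.9223  3.5916]
y=Σ⁻¹𝟙 = [12.4311  8.9286  19.7224  8.4407  10.1839  22.0026]
a=μᵀx=1.608419  b=𝟙ᵀx=10.731346  c=𝟙ᵀy=81.709392  D=ac−b²=16.261176
λ₁=(c·0.164−b)/D = (81.709392·0.164−10.731346)/16.261176 = 0.164133
λ₂=(a−b·0.164)/D = (1.608419−10.731346·0.164)/16.261176 = -0.009318
w* = 0.164133·x + -0.009318·y:
  w_0 = 0.164133·1.1439 + -0.009318·12.4311 = 0.0719  (Raytheon)
  w_1 = 0.164133·1.1118 + -0.009318·8.9286 = 0.0993  (Honeywell)
  w_2 = 0.164133·3.1503 + -0.009318·19.7224 = 0.3333  (Chevron)
  w_3 = 0.164133·-0.1885 + -0.009318·8.4407 = -0.1096  (Disney)
  w_4 = 0.164133·1.9223 + -0.009318·10.1839 = 0.2206  (Oracle)
  w_5 = 0.164133·3.5916 + -0.009318·22.0026 = 0.3845  (Kellogg)
Σw_i=1.0000  μᵀw=0.1640
σ²=wᵀΣw=λ₁·μ_p+λ₂ = 0.164133·0.164 + -0.009318 = 0.017600 ≈ 0.0176

0.0176


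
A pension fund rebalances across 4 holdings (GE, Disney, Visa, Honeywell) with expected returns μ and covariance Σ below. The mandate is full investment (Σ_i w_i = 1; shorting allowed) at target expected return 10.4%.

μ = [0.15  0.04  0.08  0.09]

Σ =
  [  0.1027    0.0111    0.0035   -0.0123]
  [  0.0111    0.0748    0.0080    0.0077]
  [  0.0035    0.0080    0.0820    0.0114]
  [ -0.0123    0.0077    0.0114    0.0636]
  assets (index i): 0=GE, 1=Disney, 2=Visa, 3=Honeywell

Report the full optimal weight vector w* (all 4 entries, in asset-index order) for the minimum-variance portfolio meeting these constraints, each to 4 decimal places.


0.3417  0.0934  0.1834  0.3814

x=Σ⁻¹μ = [1.6230  0.0566  0.6783  1.6005]
y=Σ⁻¹𝟙 = [10.2216  9.3716  8.7598  14.9953]
a=μᵀx=0.444030  b=𝟙ᵀx=3.958468  c=𝟙ᵀy=43.348357  D=ac−b²=3.578516
λ₁=(c·0.104−b)/D = (43.348357·0.104−3.958468)/3.578516 = 0.153628
λ₂=(a−b·0.104)/D = (0.444030−3.958468·0.104)/3.578516 = 0.009040
w* = 0.153628·x + 0.009040·y:
  w_0 = 0.153628·1.6230 + 0.009040·10.2216 = 0.3417  (GE)
  w_1 = 0.153628·0.0566 + 0.009040·9.3716 = 0.0934  (Disney)
  w_2 = 0.153628·0.6783 + 0.009040·8.7598 = 0.1834  (Visa)
  w_3 = 0.153628·1.6005 + 0.009040·14.9953 = 0.3814  (Honeywell)
Σw_i=1.0000  μᵀw=0.1040
σ²=wᵀΣw=λ₁·μ_p+λ₂ = 0.153628·0.104 + 0.009040 = 0.025017 ≈ 0.0250


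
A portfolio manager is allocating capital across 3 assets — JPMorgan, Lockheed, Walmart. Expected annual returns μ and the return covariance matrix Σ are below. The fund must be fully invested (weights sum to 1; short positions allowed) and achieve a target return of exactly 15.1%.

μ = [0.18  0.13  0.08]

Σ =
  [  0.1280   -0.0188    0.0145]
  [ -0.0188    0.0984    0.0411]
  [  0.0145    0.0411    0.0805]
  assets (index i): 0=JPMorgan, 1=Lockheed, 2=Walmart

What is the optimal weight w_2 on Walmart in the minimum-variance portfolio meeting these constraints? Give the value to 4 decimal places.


0.0472

p=Σ⁻¹μ = [1.6801  1.7203  -0.1872]
q=Σ⁻¹𝟙 = [8.4582  9.1851  6.2093]
a=μᵀp=0.511090  b=𝟙ᵀp=3.213272  c=𝟙ᵀq=23.852543  D=ac−b²=1.865670
λ₁=(c·0.151−b)/D = (23.852543·0.151−3.213272)/1.865670 = 0.208216
λ₂=(a−b·0.151)/D = (0.511090−3.213272·0.151)/1.865670 = 0.013875
w* = 0.208216·p + 0.013875·q:
  w_0 = 0.208216·1.6801 + 0.013875·8.4582 = 0.4672  (JPMorgan)
  w_1 = 0.208216·1.7203 + 0.013875·9.1851 = 0.4856  (Lockheed)
  w_2 = 0.208216·-0.1872 + 0.013875·6.2093 = 0.0472  (Walmart)
Σw_i=1.0000  μᵀw=0.1510
σ²=wᵀΣw=λ₁·μ_p+λ₂ = 0.208216·0.151 + 0.013875 = 0.045315 ≈ 0.0453


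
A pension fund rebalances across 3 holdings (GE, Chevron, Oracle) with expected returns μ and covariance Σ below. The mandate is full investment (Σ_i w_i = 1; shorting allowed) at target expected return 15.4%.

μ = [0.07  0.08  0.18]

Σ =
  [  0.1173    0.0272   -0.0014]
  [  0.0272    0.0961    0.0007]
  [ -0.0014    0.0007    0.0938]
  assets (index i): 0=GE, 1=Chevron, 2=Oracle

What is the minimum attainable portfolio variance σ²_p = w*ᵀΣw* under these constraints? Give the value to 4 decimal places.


u=Σ⁻¹μ = [0.4601  0.6883  1.9207]
v=Σ⁻¹𝟙 = [6.6975  8.4322  10.6980]
a=μᵀu=0.432994  b=𝟙ᵀu=3.069050  c=𝟙ᵀv=25.827790  D=ac−b²=1.764208
λ₁=(c·0.154−b)/D = (25.827790·0.154−3.069050)/1.764208 = 0.514922
λ₂=(a−b·0.154)/D = (0.432994−3.069050·0.154)/1.764208 = -0.022469
w* = 0.514922·u + -0.022469·v:
  w_0 = 0.514922·0.4601 + -0.022469·6.6975 = 0.0864  (GE)
  w_1 = 0.514922·0.6883 + -0.022469·8.4322 = 0.1649  (Chevron)
  w_2 = 0.514922·1.9207 + -0.022469·10.6980 = 0.7486  (Oracle)
Σw_i=1.0000  μᵀw=0.1540
σ²=wᵀΣw=λ₁·μ_p+λ₂ = 0.514922·0.154 + -0.022469 = 0.056829 ≈ 0.0568

0.0568


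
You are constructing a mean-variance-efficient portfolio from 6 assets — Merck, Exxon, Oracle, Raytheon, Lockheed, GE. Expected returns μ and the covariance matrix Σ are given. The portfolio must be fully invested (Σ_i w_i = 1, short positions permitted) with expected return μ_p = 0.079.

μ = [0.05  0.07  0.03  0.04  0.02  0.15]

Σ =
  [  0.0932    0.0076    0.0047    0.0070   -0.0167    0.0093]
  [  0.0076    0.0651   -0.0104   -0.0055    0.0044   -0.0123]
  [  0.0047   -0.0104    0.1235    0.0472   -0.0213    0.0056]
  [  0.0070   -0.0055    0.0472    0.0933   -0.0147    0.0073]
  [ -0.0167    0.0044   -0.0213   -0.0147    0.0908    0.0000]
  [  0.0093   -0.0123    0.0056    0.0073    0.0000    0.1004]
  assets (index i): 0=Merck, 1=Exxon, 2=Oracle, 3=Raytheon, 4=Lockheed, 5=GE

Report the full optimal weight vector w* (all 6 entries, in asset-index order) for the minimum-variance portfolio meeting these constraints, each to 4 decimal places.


x=Σ⁻¹μ = [0.2847  1.3840  0.2122  0.3041  0.3046  1.6033]
y=Σ⁻¹𝟙 = [10.0308  17.0651  8.0854  8.5060  15.3049  10.0522]
a=μᵀx=0.376223  b=𝟙ᵀx=4.092830  c=𝟙ᵀy=69.044444  D=ac−b²=9.224856
λ₁=(c·0.079−b)/D = (69.044444·0.079−4.092830)/9.224856 = 0.147610
λ₂=(a−b·0.079)/D = (0.376223−4.092830·0.079)/9.224856 = 0.005733
w* = 0.147610·x + 0.005733·y:
  w_0 = 0.147610·0.2847 + 0.005733·10.0308 = 0.0995  (Merck)
  w_1 = 0.147610·1.3840 + 0.005733·17.0651 = 0.3021  (Exxon)
  w_2 = 0.147610·0.2122 + 0.005733·8.0854 = 0.0777  (Oracle)
  w_3 = 0.147610·0.3041 + 0.005733·8.5060 = 0.0937  (Raytheon)
  w_4 = 0.147610·0.3046 + 0.005733·15.3049 = 0.1327  (Lockheed)
  w_5 = 0.147610·1.6033 + 0.005733·10.0522 = 0.2943  (GE)
Σw_i=1.0000  μᵀw=0.0790
σ²=wᵀΣw=λ₁·μ_p+λ₂ = 0.147610·0.079 + 0.005733 = 0.017395 ≈ 0.0174

0.0995  0.3021  0.0777  0.0937  0.1327  0.2943


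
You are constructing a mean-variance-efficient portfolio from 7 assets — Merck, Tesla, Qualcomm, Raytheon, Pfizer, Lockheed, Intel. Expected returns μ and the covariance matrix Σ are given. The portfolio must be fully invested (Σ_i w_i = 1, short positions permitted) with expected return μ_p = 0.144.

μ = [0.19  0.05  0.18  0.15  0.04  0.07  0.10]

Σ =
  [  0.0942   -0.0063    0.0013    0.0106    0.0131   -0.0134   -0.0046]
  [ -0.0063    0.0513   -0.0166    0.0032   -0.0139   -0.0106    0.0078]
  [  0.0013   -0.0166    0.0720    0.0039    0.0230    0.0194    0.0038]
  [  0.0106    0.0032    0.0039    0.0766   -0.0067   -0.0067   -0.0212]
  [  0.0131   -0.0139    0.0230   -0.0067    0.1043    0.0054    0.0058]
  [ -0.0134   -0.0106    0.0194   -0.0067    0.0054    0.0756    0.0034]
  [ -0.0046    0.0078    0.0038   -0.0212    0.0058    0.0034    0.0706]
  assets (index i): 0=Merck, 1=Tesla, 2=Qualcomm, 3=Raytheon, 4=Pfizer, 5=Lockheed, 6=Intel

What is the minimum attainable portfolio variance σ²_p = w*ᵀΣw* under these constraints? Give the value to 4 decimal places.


0.0141

p=Σ⁻¹μ = [2.1393  1.7883  2.4557  2.0342  -0.2119  1.0399  1.8042]
q=Σ⁻¹𝟙 = [12.3622  27.1133  11.1024  15.8933  8.5516  16.5101  14.6515]
a=μᵀp=1.487790  b=𝟙ᵀp=11.049816  c=𝟙ᵀq=106.184285  D=ac−b²=35.881507
λ₁=(c·0.144−b)/D = (106.184285·0.144−11.049816)/35.881507 = 0.118187
λ₂=(a−b·0.144)/D = (1.487790−11.049816·0.144)/35.881507 = -0.002881
w* = 0.118187·p + -0.002881·q:
  w_0 = 0.118187·2.1393 + -0.002881·12.3622 = 0.2172  (Merck)
  w_1 = 0.118187·1.7883 + -0.002881·27.1133 = 0.1332  (Tesla)
  w_2 = 0.118187·2.4557 + -0.002881·11.1024 = 0.2582  (Qualcomm)
  w_3 = 0.118187·2.0342 + -0.002881·15.8933 = 0.1946  (Raytheon)
  w_4 = 0.118187·-0.2119 + -0.002881·8.5516 = -0.0497  (Pfizer)
  w_5 = 0.118187·1.0399 + -0.002881·16.5101 = 0.0753  (Lockheed)
  w_6 = 0.118187·1.8042 + -0.002881·14.6515 = 0.1710  (Intel)
Σw_i=1.0000  μᵀw=0.1440
σ²=wᵀΣw=λ₁·μ_p+λ₂ = 0.118187·0.144 + -0.002881 = 0.014138 ≈ 0.0141


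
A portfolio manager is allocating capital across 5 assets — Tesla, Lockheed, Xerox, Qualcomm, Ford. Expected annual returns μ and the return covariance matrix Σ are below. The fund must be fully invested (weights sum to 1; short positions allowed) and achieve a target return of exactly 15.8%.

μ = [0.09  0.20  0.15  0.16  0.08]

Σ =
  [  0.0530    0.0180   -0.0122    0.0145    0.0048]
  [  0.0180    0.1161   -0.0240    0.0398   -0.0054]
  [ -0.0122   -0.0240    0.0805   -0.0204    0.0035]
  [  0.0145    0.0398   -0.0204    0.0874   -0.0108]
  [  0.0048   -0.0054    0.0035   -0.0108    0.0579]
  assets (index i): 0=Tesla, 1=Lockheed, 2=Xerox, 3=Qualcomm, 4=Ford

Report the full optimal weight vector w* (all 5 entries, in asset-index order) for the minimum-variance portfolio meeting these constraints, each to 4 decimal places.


u=Σ⁻¹μ = [1.1921  1.6027  2.9031  1.7769  1.5883]
v=Σ⁻¹𝟙 = [16.0236  6.6671  19.2160  12.4221  17.7201]
a=μᵀu=1.274660  b=𝟙ᵀu=9.063082  c=𝟙ᵀv=72.048849  D=ac−b²=9.698348
λ₁=(c·0.158−b)/D = (72.048849·0.158−9.063082)/9.698348 = 0.239282
λ₂=(a−b·0.158)/D = (1.274660−9.063082·0.158)/9.698348 = -0.016220
w* = 0.239282·u + -0.016220·v:
  w_0 = 0.239282·1.1921 + -0.016220·16.0236 = 0.0253  (Tesla)
  w_1 = 0.239282·1.6027 + -0.016220·6.6671 = 0.2754  (Lockheed)
  w_2 = 0.239282·2.9031 + -0.016220·19.2160 = 0.3830  (Xerox)
  w_3 = 0.239282·1.7769 + -0.016220·12.4221 = 0.2237  (Qualcomm)
  w_4 = 0.239282·1.5883 + -0.016220·17.7201 = 0.0926  (Ford)
Σw_i=1.0000  μᵀw=0.1580
σ²=wᵀΣw=λ₁·μ_p+λ₂ = 0.239282·0.158 + -0.016220 = 0.021587 ≈ 0.0216

0.0253  0.2754  0.3830  0.2237  0.0926


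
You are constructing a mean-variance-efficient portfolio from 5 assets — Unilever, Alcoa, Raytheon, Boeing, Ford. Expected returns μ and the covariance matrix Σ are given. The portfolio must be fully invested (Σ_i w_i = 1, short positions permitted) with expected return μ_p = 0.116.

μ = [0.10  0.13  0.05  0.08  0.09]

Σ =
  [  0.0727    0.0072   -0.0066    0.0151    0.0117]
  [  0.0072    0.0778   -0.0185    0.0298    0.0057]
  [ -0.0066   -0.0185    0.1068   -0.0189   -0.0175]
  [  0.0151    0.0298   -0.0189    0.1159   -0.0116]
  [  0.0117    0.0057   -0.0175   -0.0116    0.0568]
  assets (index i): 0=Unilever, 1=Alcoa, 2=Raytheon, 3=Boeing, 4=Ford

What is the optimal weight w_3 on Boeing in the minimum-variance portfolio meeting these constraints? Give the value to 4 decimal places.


-0.0761

x=Σ⁻¹μ = [0.9444  1.5312  1.1656  0.5342  1.7045]
y=Σ⁻¹𝟙 = [8.6837  10.7830  17.0884  9.7111  21.9830]
a=μᵀx=0.547922  b=𝟙ᵀx=5.879939  c=𝟙ᵀy=68.249194  D=ac−b²=2.821560
λ₁=(c·0.116−b)/D = (68.249194·0.116−5.879939)/2.821560 = 0.721929
λ₂=(a−b·0.116)/D = (0.547922−5.879939·0.116)/2.821560 = -0.047545
w* = 0.721929·x + -0.047545·y:
  w_0 = 0.721929·0.9444 + -0.047545·8.6837 = 0.2689  (Unilever)
  w_1 = 0.721929·1.5312 + -0.047545·10.7830 = 0.5928  (Alcoa)
  w_2 = 0.721929·1.1656 + -0.047545·17.0884 = 0.0290  (Raytheon)
  w_3 = 0.721929·0.5342 + -0.047545·9.7111 = -0.0761  (Boeing)
  w_4 = 0.721929·1.7045 + -0.047545·21.9830 = 0.1854  (Ford)
Σw_i=1.0000  μᵀw=0.1160
σ²=wᵀΣw=λ₁·μ_p+λ₂ = 0.721929·0.116 + -0.047545 = 0.036199 ≈ 0.0362


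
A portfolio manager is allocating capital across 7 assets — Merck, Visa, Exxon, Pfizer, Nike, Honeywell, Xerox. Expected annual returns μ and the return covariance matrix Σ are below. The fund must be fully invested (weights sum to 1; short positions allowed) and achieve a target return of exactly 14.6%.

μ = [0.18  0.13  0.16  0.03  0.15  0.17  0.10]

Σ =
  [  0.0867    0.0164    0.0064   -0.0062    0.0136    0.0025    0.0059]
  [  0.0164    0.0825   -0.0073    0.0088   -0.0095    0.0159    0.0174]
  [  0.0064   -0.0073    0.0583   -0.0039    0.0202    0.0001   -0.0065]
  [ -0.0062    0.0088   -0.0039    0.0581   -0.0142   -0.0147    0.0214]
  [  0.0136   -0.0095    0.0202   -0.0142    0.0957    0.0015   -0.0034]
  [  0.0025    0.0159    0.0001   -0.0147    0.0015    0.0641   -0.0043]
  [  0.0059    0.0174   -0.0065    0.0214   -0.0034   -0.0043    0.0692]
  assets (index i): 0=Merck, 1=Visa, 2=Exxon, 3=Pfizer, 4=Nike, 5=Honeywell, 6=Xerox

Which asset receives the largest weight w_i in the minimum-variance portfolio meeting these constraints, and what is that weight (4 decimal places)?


Honeywell (0.2593)

x=Σ⁻¹μ = [1.5177  0.6986  2.5060  1.2564  1.0783  2.7599  1.2114]
y=Σ⁻¹𝟙 = [8.3415  4.9898  15.9303  22.5330  9.7433  19.5362  8.7057]
a=μᵀx=1.554715  b=𝟙ᵀx=11.028199  c=𝟙ᵀy=89.779821  D=ac−b²=17.960881
λ₁=(c·0.146−b)/D = (89.779821·0.146−11.028199)/17.960881 = 0.115788
λ₂=(a−b·0.146)/D = (1.554715−11.028199·0.146)/17.960881 = -0.003085
w* = 0.115788·x + -0.003085·y:
  w_0 = 0.115788·1.5177 + -0.003085·8.3415 = 0.1500  (Merck)
  w_1 = 0.115788·0.6986 + -0.003085·4.9898 = 0.0655  (Visa)
  w_2 = 0.115788·2.5060 + -0.003085·15.9303 = 0.2410  (Exxon)
  w_3 = 0.115788·1.2564 + -0.003085·22.5330 = 0.0760  (Pfizer)
  w_4 = 0.115788·1.0783 + -0.003085·9.7433 = 0.0948  (Nike)
  w_5 = 0.115788·2.7599 + -0.003085·19.5362 = 0.2593  (Honeywell)
  w_6 = 0.115788·1.2114 + -0.003085·8.7057 = 0.1134  (Xerox)
Σw_i=1.0000  μᵀw=0.1460
σ²=wᵀΣw=λ₁·μ_p+λ₂ = 0.115788·0.146 + -0.003085 = 0.013820 ≈ 0.0138


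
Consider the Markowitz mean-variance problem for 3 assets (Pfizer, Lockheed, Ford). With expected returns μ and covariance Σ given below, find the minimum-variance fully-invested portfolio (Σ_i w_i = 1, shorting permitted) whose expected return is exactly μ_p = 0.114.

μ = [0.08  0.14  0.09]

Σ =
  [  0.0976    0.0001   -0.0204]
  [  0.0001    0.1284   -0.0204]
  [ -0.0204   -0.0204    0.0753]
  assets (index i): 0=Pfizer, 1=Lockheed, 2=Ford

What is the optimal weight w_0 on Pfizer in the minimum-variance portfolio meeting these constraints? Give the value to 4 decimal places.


p=Σ⁻¹μ = [1.2157  1.3915  1.9016]
q=Σ⁻¹𝟙 = [14.4505  10.9815  20.1702]
a=μᵀp=0.463208  b=𝟙ᵀp=4.508771  c=𝟙ᵀq=45.602235  D=ac−b²=0.794301
λ₁=(c·0.114−b)/D = (45.602235·0.114−4.508771)/0.794301 = 0.868541
λ₂=(a−b·0.114)/D = (0.463208−4.508771·0.114)/0.794301 = -0.063945
w* = 0.868541·p + -0.063945·q:
  w_0 = 0.868541·1.2157 + -0.063945·14.4505 = 0.1318  (Pfizer)
  w_1 = 0.868541·1.3915 + -0.063945·10.9815 = 0.5064  (Lockheed)
  w_2 = 0.868541·1.9016 + -0.063945·20.1702 = 0.3618  (Ford)
Σw_i=1.0000  μᵀw=0.1140
σ²=wᵀΣw=λ₁·μ_p+λ₂ = 0.868541·0.114 + -0.063945 = 0.035068 ≈ 0.0351

0.1318


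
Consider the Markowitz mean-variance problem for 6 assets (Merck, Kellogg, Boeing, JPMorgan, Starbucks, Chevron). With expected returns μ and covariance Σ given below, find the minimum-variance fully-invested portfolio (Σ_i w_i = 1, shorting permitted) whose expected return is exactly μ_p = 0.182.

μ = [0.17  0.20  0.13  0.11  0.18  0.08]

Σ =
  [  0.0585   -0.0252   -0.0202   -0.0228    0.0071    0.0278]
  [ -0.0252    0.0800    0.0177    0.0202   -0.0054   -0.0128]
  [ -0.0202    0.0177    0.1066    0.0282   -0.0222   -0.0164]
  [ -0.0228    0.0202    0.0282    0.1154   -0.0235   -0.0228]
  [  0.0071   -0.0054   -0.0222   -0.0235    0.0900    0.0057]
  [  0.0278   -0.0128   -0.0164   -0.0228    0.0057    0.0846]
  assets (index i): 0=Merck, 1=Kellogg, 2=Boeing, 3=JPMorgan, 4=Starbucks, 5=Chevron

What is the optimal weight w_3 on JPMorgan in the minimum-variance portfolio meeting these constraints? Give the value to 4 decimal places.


g=Σ⁻¹μ = [5.1684  3.5825  1.8073  1.5133  2.6247  0.3707]
h=Σ⁻¹𝟙 = [27.4291  17.6838  13.1187  13.1136  16.0045  10.4815]
a=μᵀg=2.498656  b=𝟙ᵀg=15.066973  c=𝟙ᵀh=97.831251  D=ac−b²=17.432985
λ₁=(c·0.182−b)/D = (97.831251·0.182−15.066973)/17.432985 = 0.157077
λ₂=(a−b·0.182)/D = (2.498656−15.066973·0.182)/17.432985 = -0.013970
w* = 0.157077·g + -0.013970·h:
  w_0 = 0.157077·5.1684 + -0.013970·27.4291 = 0.4287  (Merck)
  w_1 = 0.157077·3.5825 + -0.013970·17.6838 = 0.3157  (Kellogg)
  w_2 = 0.157077·1.8073 + -0.013970·13.1187 = 0.1006  (Boeing)
  w_3 = 0.157077·1.5133 + -0.013970·13.1136 = 0.0545  (JPMorgan)
  w_4 = 0.157077·2.6247 + -0.013970·16.0045 = 0.1887  (Starbucks)
  w_5 = 0.157077·0.3707 + -0.013970·10.4815 = -0.0882  (Chevron)
Σw_i=1.0000  μᵀw=0.1820
σ²=wᵀΣw=λ₁·μ_p+λ₂ = 0.157077·0.182 + -0.013970 = 0.014618 ≈ 0.0146

0.0545


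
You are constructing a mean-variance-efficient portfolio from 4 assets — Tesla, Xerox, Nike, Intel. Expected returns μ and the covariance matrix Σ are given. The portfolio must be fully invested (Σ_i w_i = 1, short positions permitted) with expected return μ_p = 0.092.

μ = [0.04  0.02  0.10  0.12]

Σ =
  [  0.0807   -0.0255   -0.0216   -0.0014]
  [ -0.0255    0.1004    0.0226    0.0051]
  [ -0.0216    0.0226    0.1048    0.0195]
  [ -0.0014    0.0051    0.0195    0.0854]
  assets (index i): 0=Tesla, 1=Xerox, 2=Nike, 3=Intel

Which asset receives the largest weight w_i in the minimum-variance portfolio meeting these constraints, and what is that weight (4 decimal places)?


Intel (0.4311)

p=Σ⁻¹μ = [0.7930  0.1453  0.8606  1.2130]
q=Σ⁻¹𝟙 = [18.8464  12.2364  9.0727  9.2162]
a=μᵀp=0.266241  b=𝟙ᵀp=3.011798  c=𝟙ᵀq=49.371701  D=ac−b²=4.073829
λ₁=(c·0.092−b)/D = (49.371701·0.092−3.011798)/4.073829 = 0.375666
λ₂=(a−b·0.092)/D = (0.266241−3.011798·0.092)/4.073829 = -0.002662
w* = 0.375666·p + -0.002662·q:
  w_0 = 0.375666·0.7930 + -0.002662·18.8464 = 0.2477  (Tesla)
  w_1 = 0.375666·0.1453 + -0.002662·12.2364 = 0.0220  (Xerox)
  w_2 = 0.375666·0.8606 + -0.002662·9.0727 = 0.2992  (Nike)
  w_3 = 0.375666·1.2130 + -0.002662·9.2162 = 0.4311  (Intel)
Σw_i=1.0000  μᵀw=0.0920
σ²=wᵀΣw=λ₁·μ_p+λ₂ = 0.375666·0.092 + -0.002662 = 0.031899 ≈ 0.0319


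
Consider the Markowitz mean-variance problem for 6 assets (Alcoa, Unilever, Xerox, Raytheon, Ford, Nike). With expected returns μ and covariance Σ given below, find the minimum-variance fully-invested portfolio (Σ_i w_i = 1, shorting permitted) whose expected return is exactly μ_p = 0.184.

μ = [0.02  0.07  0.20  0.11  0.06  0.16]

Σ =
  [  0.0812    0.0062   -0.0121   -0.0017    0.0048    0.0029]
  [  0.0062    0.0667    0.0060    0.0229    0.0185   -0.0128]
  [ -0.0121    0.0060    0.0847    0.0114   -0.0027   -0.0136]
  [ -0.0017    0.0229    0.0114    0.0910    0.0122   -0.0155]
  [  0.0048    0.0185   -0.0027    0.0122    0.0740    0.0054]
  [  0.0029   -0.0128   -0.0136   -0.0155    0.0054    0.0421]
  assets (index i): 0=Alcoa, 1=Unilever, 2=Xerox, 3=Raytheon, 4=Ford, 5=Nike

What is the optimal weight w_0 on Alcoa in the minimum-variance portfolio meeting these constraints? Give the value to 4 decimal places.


-0.0922

u=Σ⁻¹μ = [0.4292  1.3548  3.0428  1.4844  -0.1073  5.7261]
v=Σ⁻¹𝟙 = [12.4187  13.9410  17.0675  10.9813  5.4081  35.9989]
a=μᵀu=1.785000  b=𝟙ᵀu=11.930010  c=𝟙ᵀv=95.815523  D=ac−b²=28.705620
λ₁=(c·0.184−b)/D = (95.815523·0.184−11.930010)/28.705620 = 0.198569
λ₂=(a−b·0.184)/D = (1.785000−11.930010·0.184)/28.705620 = -0.014287
w* = 0.198569·u + -0.014287·v:
  w_0 = 0.198569·0.4292 + -0.014287·12.4187 = -0.0922  (Alcoa)
  w_1 = 0.198569·1.3548 + -0.014287·13.9410 = 0.0699  (Unilever)
  w_2 = 0.198569·3.0428 + -0.014287·17.0675 = 0.3604  (Xerox)
  w_3 = 0.198569·1.4844 + -0.014287·10.9813 = 0.1379  (Raytheon)
  w_4 = 0.198569·-0.1073 + -0.014287·5.4081 = -0.0986  (Ford)
  w_5 = 0.198569·5.7261 + -0.014287·35.9989 = 0.6227  (Nike)
Σw_i=1.0000  μᵀw=0.1840
σ²=wᵀΣw=λ₁·μ_p+λ₂ = 0.198569·0.184 + -0.014287 = 0.022250 ≈ 0.0222


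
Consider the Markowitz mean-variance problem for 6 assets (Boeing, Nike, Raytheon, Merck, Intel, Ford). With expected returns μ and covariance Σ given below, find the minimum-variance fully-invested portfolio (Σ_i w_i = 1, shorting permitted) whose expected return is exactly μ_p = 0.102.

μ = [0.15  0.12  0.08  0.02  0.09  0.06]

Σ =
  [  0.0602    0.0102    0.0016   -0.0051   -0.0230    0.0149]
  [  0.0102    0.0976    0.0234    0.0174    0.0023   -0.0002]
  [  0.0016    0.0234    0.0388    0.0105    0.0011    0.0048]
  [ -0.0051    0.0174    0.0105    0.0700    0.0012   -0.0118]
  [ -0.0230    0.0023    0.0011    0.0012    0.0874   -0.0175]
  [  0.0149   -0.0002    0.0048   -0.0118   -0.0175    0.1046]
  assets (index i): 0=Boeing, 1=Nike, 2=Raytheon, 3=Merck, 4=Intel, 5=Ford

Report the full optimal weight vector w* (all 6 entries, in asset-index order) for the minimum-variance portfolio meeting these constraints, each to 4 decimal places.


0.3480  0.0421  0.2088  0.0805  0.2399  0.0807

g=Σ⁻¹μ = [2.9987  0.4801  1.4907  0.1990  1.8676  0.4139]
h=Σ⁻¹𝟙 = [21.8810  0.4452  18.9041  14.3549  18.8245  10.3455]
a=μᵀg=0.823566  b=𝟙ᵀg=7.449951  c=𝟙ᵀh=84.755312  D=ac−b²=14.299851
λ₁=(c·0.102−b)/D = (84.755312·0.102−7.449951)/14.299851 = 0.083574
λ₂=(a−b·0.102)/D = (0.823566−7.449951·0.102)/14.299851 = 0.004453
w* = 0.083574·g + 0.004453·h:
  w_0 = 0.083574·2.9987 + 0.004453·21.8810 = 0.3480  (Boeing)
  w_1 = 0.083574·0.4801 + 0.004453·0.4452 = 0.0421  (Nike)
  w_2 = 0.083574·1.4907 + 0.004453·18.9041 = 0.2088  (Raytheon)
  w_3 = 0.083574·0.1990 + 0.004453·14.3549 = 0.0805  (Merck)
  w_4 = 0.083574·1.8676 + 0.004453·18.8245 = 0.2399  (Intel)
  w_5 = 0.083574·0.4139 + 0.004453·10.3455 = 0.0807  (Ford)
Σw_i=1.0000  μᵀw=0.1020
σ²=wᵀΣw=λ₁·μ_p+λ₂ = 0.083574·0.102 + 0.004453 = 0.012977 ≈ 0.0130
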